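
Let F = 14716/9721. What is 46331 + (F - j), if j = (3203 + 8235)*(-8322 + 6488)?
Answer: 204370653899/9721 ≈ 2.1024e+7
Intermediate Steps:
F = 14716/9721 (F = 14716*(1/9721) = 14716/9721 ≈ 1.5138)
j = -20977292 (j = 11438*(-1834) = -20977292)
46331 + (F - j) = 46331 + (14716/9721 - 1*(-20977292)) = 46331 + (14716/9721 + 20977292) = 46331 + 203920270248/9721 = 204370653899/9721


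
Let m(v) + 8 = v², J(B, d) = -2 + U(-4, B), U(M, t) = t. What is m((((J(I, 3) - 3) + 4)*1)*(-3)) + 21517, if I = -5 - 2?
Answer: 22085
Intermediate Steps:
I = -7
J(B, d) = -2 + B
m(v) = -8 + v²
m((((J(I, 3) - 3) + 4)*1)*(-3)) + 21517 = (-8 + (((((-2 - 7) - 3) + 4)*1)*(-3))²) + 21517 = (-8 + ((((-9 - 3) + 4)*1)*(-3))²) + 21517 = (-8 + (((-12 + 4)*1)*(-3))²) + 21517 = (-8 + (-8*1*(-3))²) + 21517 = (-8 + (-8*(-3))²) + 21517 = (-8 + 24²) + 21517 = (-8 + 576) + 21517 = 568 + 21517 = 22085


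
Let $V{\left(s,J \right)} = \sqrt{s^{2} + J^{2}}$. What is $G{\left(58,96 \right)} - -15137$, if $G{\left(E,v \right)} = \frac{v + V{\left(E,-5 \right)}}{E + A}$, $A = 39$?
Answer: $\frac{1468385}{97} + \frac{\sqrt{3389}}{97} \approx 15139.0$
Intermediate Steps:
$V{\left(s,J \right)} = \sqrt{J^{2} + s^{2}}$
$G{\left(E,v \right)} = \frac{v + \sqrt{25 + E^{2}}}{39 + E}$ ($G{\left(E,v \right)} = \frac{v + \sqrt{\left(-5\right)^{2} + E^{2}}}{E + 39} = \frac{v + \sqrt{25 + E^{2}}}{39 + E}$)
$G{\left(58,96 \right)} - -15137 = \frac{96 + \sqrt{25 + 58^{2}}}{39 + 58} - -15137 = \frac{96 + \sqrt{25 + 3364}}{97} + 15137 = \frac{96 + \sqrt{3389}}{97} + 15137 = \left(\frac{96}{97} + \frac{\sqrt{3389}}{97}\right) + 15137 = \frac{1468385}{97} + \frac{\sqrt{3389}}{97}$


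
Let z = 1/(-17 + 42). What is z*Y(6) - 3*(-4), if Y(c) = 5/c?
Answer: 361/30 ≈ 12.033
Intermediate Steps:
z = 1/25 ≈ 0.040000
z*Y(6) - 3*(-4) = (5/6)/25 - 3*(-4) = (5*(⅙))/25 + 12 = (1/25)*(⅚) + 12 = 1/30 + 12 = 361/30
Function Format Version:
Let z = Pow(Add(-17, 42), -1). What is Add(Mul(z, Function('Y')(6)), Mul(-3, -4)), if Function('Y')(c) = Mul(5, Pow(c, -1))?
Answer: Rational(361, 30) ≈ 12.033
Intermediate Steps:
z = Rational(1, 25) (z = Pow(25, -1) = Rational(1, 25) ≈ 0.040000)
Add(Mul(z, Function('Y')(6)), Mul(-3, -4)) = Add(Mul(Rational(1, 25), Mul(5, Pow(6, -1))), Mul(-3, -4)) = Add(Mul(Rational(1, 25), Mul(5, Rational(1, 6))), 12) = Add(Mul(Rational(1, 25), Rational(5, 6)), 12) = Add(Rational(1, 30), 12) = Rational(361, 30)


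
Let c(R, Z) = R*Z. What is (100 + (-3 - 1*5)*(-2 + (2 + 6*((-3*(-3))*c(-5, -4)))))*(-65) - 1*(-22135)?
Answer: 577235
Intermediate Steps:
(100 + (-3 - 1*5)*(-2 + (2 + 6*((-3*(-3))*c(-5, -4)))))*(-65) - 1*(-22135) = (100 + (-3 - 1*5)*(-2 + (2 + 6*((-3*(-3))*(-5*(-4))))))*(-65) - 1*(-22135) = (100 + (-3 - 5)*(-2 + (2 + 6*(9*20))))*(-65) + 22135 = (100 - 8*(-2 + (2 + 6*180)))*(-65) + 22135 = (100 - 8*(-2 + (2 + 1080)))*(-65) + 22135 = (100 - 8*(-2 + 1082))*(-65) + 22135 = (100 - 8*1080)*(-65) + 22135 = (100 - 8640)*(-65) + 22135 = -8540*(-65) + 22135 = 555100 + 22135 = 577235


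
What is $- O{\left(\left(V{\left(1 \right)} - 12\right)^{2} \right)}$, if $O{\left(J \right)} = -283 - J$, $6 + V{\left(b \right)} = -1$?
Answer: $644$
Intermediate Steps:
$V{\left(b \right)} = -7$ ($V{\left(b \right)} = -6 - 1 = -7$)
$- O{\left(\left(V{\left(1 \right)} - 12\right)^{2} \right)} = - (-283 - \left(-7 - 12\right)^{2}) = - (-283 - \left(-19\right)^{2}) = - (-283 - 361) = \left(-1\right) \left(-644\right) = 644$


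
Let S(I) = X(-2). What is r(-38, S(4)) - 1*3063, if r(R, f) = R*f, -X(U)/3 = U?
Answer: -3291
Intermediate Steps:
X(U) = -3*U
S(I) = 6 (S(I) = -3*(-2) = 6)
r(-38, S(4)) - 1*3063 = -38*6 - 1*3063 = -228 - 3063 = -3291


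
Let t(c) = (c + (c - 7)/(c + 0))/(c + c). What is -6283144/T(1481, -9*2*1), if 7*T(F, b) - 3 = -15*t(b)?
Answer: 1357159104/121 ≈ 1.1216e+7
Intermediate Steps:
t(c) = (c + (-7 + c)/c)/(2*c) (t(c) = (c + (-7 + c)/c)/((2*c)) = (c + (-7 + c)/c)*(1/(2*c)) = (c + (-7 + c)/c)/(2*c))
T(F, b) = 3/7 - 15*(-7 + b + b²)/(14*b²) (T(F, b) = 3/7 + (-15*(-7 + b + b²)/(2*b²))/7 = 3/7 - 15*(-7 + b + b²)/(14*b²))
-6283144/T(1481, -9*2*1) = -6283144*1512/(35 - 5*(-9*2) - 3*(-9*2*1)²) = -6283144*1512/(35 - (-90) - 3*(-18*1)²) = -6283144*1512/(35 - 5*(-18) - 3*(-18)²) = -6283144*1512/(35 + 90 - 3*324) = -6283144*1512/(35 + 90 - 972) = -6283144/((3/14)*(1/324)*(-847)) = -6283144/(-121/216) = -6283144*(-216/121) = 1357159104/121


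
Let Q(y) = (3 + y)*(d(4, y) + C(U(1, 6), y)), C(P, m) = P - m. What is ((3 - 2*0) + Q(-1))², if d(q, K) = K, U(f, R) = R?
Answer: 225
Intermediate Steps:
Q(y) = 18 + 6*y (Q(y) = (3 + y)*(y + (6 - y)) = (3 + y)*6 = 18 + 6*y)
((3 - 2*0) + Q(-1))² = ((3 - 2*0) + (18 + 6*(-1)))² = ((3 + 0) + (18 - 6))² = (3 + 12)² = 15² = 225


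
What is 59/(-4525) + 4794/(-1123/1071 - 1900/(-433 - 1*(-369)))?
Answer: 371699722937/2220675425 ≈ 167.38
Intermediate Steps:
59/(-4525) + 4794/(-1123/1071 - 1900/(-433 - 1*(-369))) = 59*(-1/4525) + 4794/(-1123*1/1071 - 1900/(-433 + 369)) = -59/4525 + 4794/(-1123/1071 - 1900/(-64)) = -59/4525 + 4794/(-1123/1071 - 1900*(-1/64)) = -59/4525 + 4794/(-1123/1071 + 475/16) = -59/4525 + 4794/(490757/17136) = -59/4525 + 4794*(17136/490757) = -59/4525 + 82149984/490757 = 371699722937/2220675425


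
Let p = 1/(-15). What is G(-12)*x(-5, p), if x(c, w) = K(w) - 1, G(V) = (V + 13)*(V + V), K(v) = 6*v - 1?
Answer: 288/5 ≈ 57.600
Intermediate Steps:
p = -1/15 ≈ -0.066667
K(v) = -1 + 6*v
G(V) = 2*V*(13 + V) (G(V) = (13 + V)*(2*V) = 2*V*(13 + V))
x(c, w) = -2 + 6*w (x(c, w) = (-1 + 6*w) - 1 = -2 + 6*w)
G(-12)*x(-5, p) = (2*(-12)*(13 - 12))*(-2 + 6*(-1/15)) = (2*(-12)*1)*(-2 - 2/5) = -24*(-12/5) = 288/5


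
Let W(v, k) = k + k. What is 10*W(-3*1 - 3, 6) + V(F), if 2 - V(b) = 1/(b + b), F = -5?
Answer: 1221/10 ≈ 122.10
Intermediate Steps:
V(b) = 2 - 1/(2*b) (V(b) = 2 - 1/(b + b) = 2 - 1/(2*b))
W(v, k) = 2*k
10*W(-3*1 - 3, 6) + V(F) = 10*(2*6) + (2 - ½/(-5)) = 10*12 + (2 - ½*(-⅕)) = 120 + (2 + ⅒) = 120 + 21/10 = 1221/10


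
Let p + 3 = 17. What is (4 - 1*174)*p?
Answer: -2380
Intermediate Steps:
p = 14 (p = -3 + 17 = 14)
(4 - 1*174)*p = (4 - 1*174)*14 = (4 - 174)*14 = -170*14 = -2380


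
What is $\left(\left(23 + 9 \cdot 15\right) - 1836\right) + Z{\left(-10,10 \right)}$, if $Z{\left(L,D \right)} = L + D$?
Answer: $-1678$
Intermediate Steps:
$Z{\left(L,D \right)} = D + L$
$\left(\left(23 + 9 \cdot 15\right) - 1836\right) + Z{\left(-10,10 \right)} = \left(\left(23 + 9 \cdot 15\right) - 1836\right) + \left(10 - 10\right) = \left(\left(23 + 135\right) - 1836\right) + 0 = \left(158 - 1836\right) + 0 = -1678 + 0 = -1678$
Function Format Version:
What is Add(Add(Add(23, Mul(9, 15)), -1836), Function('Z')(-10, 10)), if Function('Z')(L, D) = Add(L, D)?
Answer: -1678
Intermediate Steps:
Function('Z')(L, D) = Add(D, L)
Add(Add(Add(23, Mul(9, 15)), -1836), Function('Z')(-10, 10)) = Add(Add(Add(23, Mul(9, 15)), -1836), Add(10, -10)) = Add(Add(Add(23, 135), -1836), 0) = Add(Add(158, -1836), 0) = Add(-1678, 0) = -1678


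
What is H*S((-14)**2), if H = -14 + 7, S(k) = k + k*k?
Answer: -270284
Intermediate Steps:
S(k) = k + k**2
H = -7
H*S((-14)**2) = -7*(-14)**2*(1 + (-14)**2) = -1372*(1 + 196) = -1372*197 = -7*38612 = -270284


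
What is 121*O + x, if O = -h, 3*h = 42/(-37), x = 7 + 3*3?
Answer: 2286/37 ≈ 61.784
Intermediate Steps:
x = 16 (x = 7 + 9 = 16)
h = -14/37 (h = (42/(-37))/3 = (42*(-1/37))/3 = (⅓)*(-42/37) = -14/37 ≈ -0.37838)
O = 14/37 (O = -1*(-14/37) = 14/37 ≈ 0.37838)
121*O + x = 121*(14/37) + 16 = 1694/37 + 16 = 2286/37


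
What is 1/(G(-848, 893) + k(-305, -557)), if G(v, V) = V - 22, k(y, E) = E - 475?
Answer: -1/161 ≈ -0.0062112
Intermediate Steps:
k(y, E) = -475 + E
G(v, V) = -22 + V
1/(G(-848, 893) + k(-305, -557)) = 1/((-22 + 893) + (-475 - 557)) = 1/(871 - 1032) = 1/(-161) = -1/161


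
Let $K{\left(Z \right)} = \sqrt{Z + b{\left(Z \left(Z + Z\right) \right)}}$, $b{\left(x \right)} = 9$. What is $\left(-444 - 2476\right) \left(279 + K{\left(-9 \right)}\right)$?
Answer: $-814680$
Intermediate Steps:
$K{\left(Z \right)} = \sqrt{9 + Z}$ ($K{\left(Z \right)} = \sqrt{Z + 9} = \sqrt{9 + Z}$)
$\left(-444 - 2476\right) \left(279 + K{\left(-9 \right)}\right) = \left(-444 - 2476\right) \left(279 + \sqrt{9 - 9}\right) = - 2920 \left(279 + \sqrt{0}\right) = - 2920 \left(279 + 0\right) = \left(-2920\right) 279 = -814680$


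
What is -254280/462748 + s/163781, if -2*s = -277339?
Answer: 866261581/2914974238 ≈ 0.29718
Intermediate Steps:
s = 277339/2 (s = -½*(-277339) = 277339/2 ≈ 1.3867e+5)
-254280/462748 + s/163781 = -254280/462748 + (277339/2)/163781 = -254280*1/462748 + (277339/2)*(1/163781) = -4890/8899 + 277339/327562 = 866261581/2914974238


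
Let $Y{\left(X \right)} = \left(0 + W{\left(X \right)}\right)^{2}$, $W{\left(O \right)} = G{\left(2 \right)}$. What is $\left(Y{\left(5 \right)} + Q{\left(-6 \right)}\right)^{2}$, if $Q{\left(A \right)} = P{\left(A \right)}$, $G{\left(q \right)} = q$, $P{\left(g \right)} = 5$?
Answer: $81$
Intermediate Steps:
$W{\left(O \right)} = 2$
$Q{\left(A \right)} = 5$
$Y{\left(X \right)} = 4$ ($Y{\left(X \right)} = \left(0 + 2\right)^{2} = 2^{2} = 4$)
$\left(Y{\left(5 \right)} + Q{\left(-6 \right)}\right)^{2} = \left(4 + 5\right)^{2} = 9^{2} = 81$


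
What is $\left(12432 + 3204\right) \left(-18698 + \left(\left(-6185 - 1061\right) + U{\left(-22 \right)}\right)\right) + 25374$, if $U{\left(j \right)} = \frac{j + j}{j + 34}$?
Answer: $-405692342$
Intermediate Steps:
$U{\left(j \right)} = \frac{2 j}{34 + j}$
$\left(12432 + 3204\right) \left(-18698 + \left(\left(-6185 - 1061\right) + U{\left(-22 \right)}\right)\right) + 25374 = \left(12432 + 3204\right) \left(-18698 - \left(7246 + \frac{44}{34 - 22}\right)\right) + 25374 = 15636 \left(-18698 - \left(7246 + \frac{44}{12}\right)\right) + 25374 = 15636 \left(-18698 - \left(7246 + 44 \cdot \frac{1}{12}\right)\right) + 25374 = 15636 \left(-18698 - \frac{21749}{3}\right) + 25374 = 15636 \left(- \frac{77843}{3}\right) + 25374 = -405717716 + 25374 = -405692342$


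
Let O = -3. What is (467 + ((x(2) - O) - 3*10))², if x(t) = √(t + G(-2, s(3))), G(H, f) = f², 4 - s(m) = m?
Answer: (440 + √3)² ≈ 1.9513e+5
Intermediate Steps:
s(m) = 4 - m
x(t) = √(1 + t) (x(t) = √(t + (4 - 1*3)²) = √(t + (4 - 3)²) = √(t + 1²) = √(t + 1) = √(1 + t))
(467 + ((x(2) - O) - 3*10))² = (467 + ((√(1 + 2) - 1*(-3)) - 3*10))² = (467 + ((√3 + 3) - 30))² = (467 + ((3 + √3) - 30))² = (467 + (-27 + √3))² = (440 + √3)²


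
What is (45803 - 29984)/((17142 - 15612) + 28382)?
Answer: 15819/29912 ≈ 0.52885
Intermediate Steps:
(45803 - 29984)/((17142 - 15612) + 28382) = 15819/(1530 + 28382) = 15819/29912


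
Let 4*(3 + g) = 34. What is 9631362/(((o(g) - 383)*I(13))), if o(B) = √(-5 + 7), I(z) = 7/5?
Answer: -18444058230/1026809 - 48156810*√2/1026809 ≈ -18029.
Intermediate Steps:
I(z) = 7/5 (I(z) = 7*(⅕) = 7/5)
g = 11/2 (g = -3 + (¼)*34 = -3 + 17/2 = 11/2 ≈ 5.5000)
o(B) = √2
9631362/(((o(g) - 383)*I(13))) = 9631362/(((√2 - 383)*(7/5))) = 9631362/(((-383 + √2)*(7/5))) = 9631362/(-2681/5 + 7*√2/5)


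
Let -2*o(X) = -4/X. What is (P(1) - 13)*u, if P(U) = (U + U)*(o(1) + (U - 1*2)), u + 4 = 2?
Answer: 22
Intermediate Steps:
u = -2 (u = -4 + 2 = -2)
o(X) = 2/X (o(X) = -(-2)/X = 2/X)
P(U) = 2*U**2 (P(U) = (U + U)*(2/1 + (U - 1*2)) = (2*U)*(2*1 + (U - 2)) = (2*U)*(2 + (-2 + U)) = (2*U)*U = 2*U**2)
(P(1) - 13)*u = (2*1**2 - 13)*(-2) = (2*1 - 13)*(-2) = (2 - 13)*(-2) = -11*(-2) = 22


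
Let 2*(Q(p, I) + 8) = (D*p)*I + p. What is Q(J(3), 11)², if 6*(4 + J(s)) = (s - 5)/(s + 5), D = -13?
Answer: 44823025/576 ≈ 77818.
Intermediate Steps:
J(s) = -4 + (-5 + s)/(6*(5 + s)) (J(s) = -4 + ((s - 5)/(s + 5))/6 = -4 + ((-5 + s)/(5 + s))/6 = -4 + (-5 + s)/(6*(5 + s)))
Q(p, I) = -8 + p/2 - 13*I*p/2 (Q(p, I) = -8 + ((-13*p)*I + p)/2 = -8 + (-13*I*p + p)/2 = -8 + (p - 13*I*p)/2 = -8 + (p/2 - 13*I*p/2) = -8 + p/2 - 13*I*p/2)
Q(J(3), 11)² = (-8 + ((-125 - 23*3)/(6*(5 + 3)))/2 - 13/2*11*(-125 - 23*3)/(6*(5 + 3)))² = (-8 + ((⅙)*(-125 - 69)/8)/2 - 13/2*11*(⅙)*(-125 - 69)/8)² = (-8 + ((⅙)*(⅛)*(-194))/2 - 13/2*11*(⅙)*(⅛)*(-194))² = (-8 + (½)*(-97/24) - 13/2*11*(-97/24))² = (-8 - 97/48 + 13871/48)² = (6695/24)² = 44823025/576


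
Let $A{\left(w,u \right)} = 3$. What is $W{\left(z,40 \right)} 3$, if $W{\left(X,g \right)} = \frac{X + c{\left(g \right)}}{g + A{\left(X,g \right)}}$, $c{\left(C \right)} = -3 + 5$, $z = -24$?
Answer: $- \frac{66}{43} \approx -1.5349$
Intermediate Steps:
$c{\left(C \right)} = 2$
$W{\left(X,g \right)} = \frac{2 + X}{3 + g}$ ($W{\left(X,g \right)} = \frac{X + 2}{g + 3} = \frac{2 + X}{3 + g}$)
$W{\left(z,40 \right)} 3 = \frac{2 - 24}{3 + 40} \cdot 3 = \frac{1}{43} \left(-22\right) 3 = \left(- \frac{22}{43}\right) 3 = - \frac{66}{43}$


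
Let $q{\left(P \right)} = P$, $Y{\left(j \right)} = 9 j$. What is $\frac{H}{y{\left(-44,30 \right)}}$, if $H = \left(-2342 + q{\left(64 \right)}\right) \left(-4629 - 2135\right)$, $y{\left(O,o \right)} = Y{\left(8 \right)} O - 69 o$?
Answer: $- \frac{7704196}{2619} \approx -2941.7$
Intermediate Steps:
$y{\left(O,o \right)} = - 69 o + 72 O$ ($y{\left(O,o \right)} = 9 \cdot 8 O - 69 o = 72 O - 69 o = - 69 o + 72 O$)
$H = 15408392$ ($H = \left(-2342 + 64\right) \left(-4629 - 2135\right) = \left(-2278\right) \left(-6764\right) = 15408392$)
$\frac{H}{y{\left(-44,30 \right)}} = \frac{15408392}{\left(-69\right) 30 + 72 \left(-44\right)} = \frac{15408392}{-2070 - 3168} = \frac{15408392}{-5238} = 15408392 \left(- \frac{1}{5238}\right) = - \frac{7704196}{2619}$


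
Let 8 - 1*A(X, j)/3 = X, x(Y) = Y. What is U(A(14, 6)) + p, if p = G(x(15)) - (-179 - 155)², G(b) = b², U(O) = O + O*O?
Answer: -111025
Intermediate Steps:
A(X, j) = 24 - 3*X
U(O) = O + O²
p = -111331 (p = 15² - (-179 - 155)² = 225 - 1*(-334)² = 225 - 1*111556 = 225 - 111556 = -111331)
U(A(14, 6)) + p = (24 - 3*14)*(1 + (24 - 3*14)) - 111331 = (24 - 42)*(1 + (24 - 42)) - 111331 = -18*(1 - 18) - 111331 = -18*(-17) - 111331 = 306 - 111331 = -111025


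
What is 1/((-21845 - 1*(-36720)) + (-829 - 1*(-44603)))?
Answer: 1/58649 ≈ 1.7051e-5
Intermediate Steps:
1/((-21845 - 1*(-36720)) + (-829 - 1*(-44603))) = 1/((-21845 + 36720) + (-829 + 44603)) = 1/(14875 + 43774) = 1/58649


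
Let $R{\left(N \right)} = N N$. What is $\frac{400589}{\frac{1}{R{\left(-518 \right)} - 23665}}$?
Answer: $98007704151$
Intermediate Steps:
$R{\left(N \right)} = N^{2}$
$\frac{400589}{\frac{1}{R{\left(-518 \right)} - 23665}} = \frac{400589}{\frac{1}{\left(-518\right)^{2} - 23665}} = \frac{400589}{\frac{1}{268324 - 23665}} = \frac{400589}{\frac{1}{244659}} = 400589 \frac{1}{\frac{1}{244659}} = 400589 \cdot 244659 = 98007704151$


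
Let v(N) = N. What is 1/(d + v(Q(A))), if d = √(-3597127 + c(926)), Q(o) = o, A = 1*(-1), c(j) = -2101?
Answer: -I/(I + 2*√899807) ≈ -2.7784e-7 - 0.0005271*I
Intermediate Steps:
A = -1
d = 2*I*√899807 (d = √(-3597127 - 2101) = √(-3599228) = 2*I*√899807 ≈ 1897.2*I)
1/(d + v(Q(A))) = 1/(2*I*√899807 - 1) = 1/(-1 + 2*I*√899807)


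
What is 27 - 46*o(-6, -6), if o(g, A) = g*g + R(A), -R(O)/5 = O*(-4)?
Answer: 3891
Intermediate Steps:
R(O) = 20*O (R(O) = -5*O*(-4) = -(-20)*O = 20*O)
o(g, A) = g² + 20*A (o(g, A) = g*g + 20*A = g² + 20*A)
27 - 46*o(-6, -6) = 27 - 46*((-6)² + 20*(-6)) = 27 - 46*(36 - 120) = 27 - 46*(-84) = 27 + 3864 = 3891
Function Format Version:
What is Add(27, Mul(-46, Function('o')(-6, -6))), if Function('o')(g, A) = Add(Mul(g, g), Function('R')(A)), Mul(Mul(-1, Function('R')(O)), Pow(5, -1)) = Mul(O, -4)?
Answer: 3891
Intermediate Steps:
Function('R')(O) = Mul(20, O) (Function('R')(O) = Mul(-5, Mul(O, -4)) = Mul(-5, Mul(-4, O)) = Mul(20, O))
Function('o')(g, A) = Add(Pow(g, 2), Mul(20, A)) (Function('o')(g, A) = Add(Mul(g, g), Mul(20, A)) = Add(Pow(g, 2), Mul(20, A)))
Add(27, Mul(-46, Function('o')(-6, -6))) = Add(27, Mul(-46, Add(Pow(-6, 2), Mul(20, -6)))) = Add(27, Mul(-46, Add(36, -120))) = Add(27, Mul(-46, -84)) = Add(27, 3864) = 3891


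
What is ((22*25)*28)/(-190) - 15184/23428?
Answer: -9091904/111283 ≈ -81.701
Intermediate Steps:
((22*25)*28)/(-190) - 15184/23428 = (550*28)*(-1/190) - 15184*1/23428 = 15400*(-1/190) - 3796/5857 = -1540/19 - 3796/5857 = -9091904/111283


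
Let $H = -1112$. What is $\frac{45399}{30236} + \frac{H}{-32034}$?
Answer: $\frac{743966999}{484290012} \approx 1.5362$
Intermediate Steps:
$\frac{45399}{30236} + \frac{H}{-32034} = \frac{45399}{30236} - \frac{1112}{-32034} = 45399 \cdot \frac{1}{30236} - - \frac{556}{16017} = \frac{45399}{30236} + \frac{556}{16017} = \frac{743966999}{484290012}$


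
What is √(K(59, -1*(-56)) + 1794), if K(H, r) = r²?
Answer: √4930 ≈ 70.214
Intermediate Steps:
√(K(59, -1*(-56)) + 1794) = √((-1*(-56))² + 1794) = √(56² + 1794) = √(3136 + 1794) = √4930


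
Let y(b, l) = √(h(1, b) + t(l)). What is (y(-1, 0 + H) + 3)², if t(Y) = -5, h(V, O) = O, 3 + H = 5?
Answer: (3 + I*√6)² ≈ 3.0 + 14.697*I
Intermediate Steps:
H = 2 (H = -3 + 5 = 2)
y(b, l) = √(-5 + b) (y(b, l) = √(b - 5) = √(-5 + b))
(y(-1, 0 + H) + 3)² = (√(-5 - 1) + 3)² = (√(-6) + 3)² = (I*√6 + 3)² = (3 + I*√6)²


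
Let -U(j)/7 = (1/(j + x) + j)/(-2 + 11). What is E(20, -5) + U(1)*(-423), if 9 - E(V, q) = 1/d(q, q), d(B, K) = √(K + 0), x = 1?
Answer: 1005/2 + I*√5/5 ≈ 502.5 + 0.44721*I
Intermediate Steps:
d(B, K) = √K
E(V, q) = 9 - 1/√q (E(V, q) = 9 - 1/(√q) = 9 - 1/√q)
U(j) = -7*j/9 - 7/(9*(1 + j)) (U(j) = -7*(1/(j + 1) + j)/(-2 + 11) = -7*(1/(1 + j) + j)/9 = -7*(j + 1/(1 + j))/9 = -7*(j/9 + 1/(9*(1 + j))) = -7*j/9 - 7/(9*(1 + j)))
E(20, -5) + U(1)*(-423) = (9 - 1/√(-5)) + (7*(-1 - 1*1 - 1*1²)/(9*(1 + 1)))*(-423) = (9 - (-1)*I*√5/5) + ((7/9)*(-1 - 1 - 1*1)/2)*(-423) = (9 + I*√5/5) + ((7/9)*(½)*(-1 - 1 - 1))*(-423) = (9 + I*√5/5) + ((7/9)*(½)*(-3))*(-423) = (9 + I*√5/5) - 7/6*(-423) = (9 + I*√5/5) + 987/2 = 1005/2 + I*√5/5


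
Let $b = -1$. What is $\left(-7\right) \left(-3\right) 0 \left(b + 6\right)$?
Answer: $0$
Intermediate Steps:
$\left(-7\right) \left(-3\right) 0 \left(b + 6\right) = \left(-7\right) \left(-3\right) 0 \left(-1 + 6\right) = 21 \cdot 0 \cdot 5 = 21 \cdot 0 = 0$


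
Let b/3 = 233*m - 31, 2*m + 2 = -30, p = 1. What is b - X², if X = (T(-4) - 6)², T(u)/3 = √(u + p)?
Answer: -7470 + 648*I*√3 ≈ -7470.0 + 1122.4*I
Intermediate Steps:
m = -16 (m = -1 + (½)*(-30) = -1 - 15 = -16)
T(u) = 3*√(1 + u) (T(u) = 3*√(u + 1) = 3*√(1 + u))
X = (-6 + 3*I*√3)² (X = (3*√(1 - 4) - 6)² = (3*√(-3) - 6)² = (3*(I*√3) - 6)² = (3*I*√3 - 6)² = (-6 + 3*I*√3)² ≈ 9.0 - 62.354*I)
b = -11277 (b = 3*(233*(-16) - 31) = 3*(-3728 - 31) = 3*(-3759) = -11277)
b - X² = -11277 - (9 - 36*I*√3)²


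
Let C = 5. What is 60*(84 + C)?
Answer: 5340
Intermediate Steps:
60*(84 + C) = 60*(84 + 5) = 60*89 = 5340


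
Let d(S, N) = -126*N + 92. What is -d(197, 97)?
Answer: 12130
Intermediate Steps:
d(S, N) = 92 - 126*N
-d(197, 97) = -(92 - 126*97) = -(92 - 12222) = -1*(-12130) = 12130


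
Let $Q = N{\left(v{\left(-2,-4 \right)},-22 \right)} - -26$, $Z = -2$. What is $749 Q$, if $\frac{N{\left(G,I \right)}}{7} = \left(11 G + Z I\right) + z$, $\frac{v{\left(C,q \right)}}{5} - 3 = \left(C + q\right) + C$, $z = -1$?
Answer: $-1196902$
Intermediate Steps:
$v{\left(C,q \right)} = 15 + 5 q + 10 C$ ($v{\left(C,q \right)} = 15 + 5 \left(\left(C + q\right) + C\right) = 15 + 5 \left(q + 2 C\right) = 15 + \left(5 q + 10 C\right) = 15 + 5 q + 10 C$)
$N{\left(G,I \right)} = -7 - 14 I + 77 G$ ($N{\left(G,I \right)} = 7 \left(\left(11 G - 2 I\right) - 1\right) = 7 \left(\left(- 2 I + 11 G\right) - 1\right) = 7 \left(-1 - 2 I + 11 G\right) = -7 - 14 I + 77 G$)
$Q = -1598$ ($Q = \left(-7 - -308 + 77 \left(15 + 5 \left(-4\right) + 10 \left(-2\right)\right)\right) - -26 = \left(-7 + 308 + 77 \left(15 - 20 - 20\right)\right) + 26 = \left(-7 + 308 + 77 \left(-25\right)\right) + 26 = \left(-7 + 308 - 1925\right) + 26 = -1624 + 26 = -1598$)
$749 Q = 749 \left(-1598\right) = -1196902$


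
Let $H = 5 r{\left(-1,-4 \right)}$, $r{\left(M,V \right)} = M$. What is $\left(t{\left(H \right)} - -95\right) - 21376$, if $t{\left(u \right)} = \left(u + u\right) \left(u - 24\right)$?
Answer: $-20991$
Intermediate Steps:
$H = -5$ ($H = 5 \left(-1\right) = -5$)
$t{\left(u \right)} = 2 u \left(-24 + u\right)$
$\left(t{\left(H \right)} - -95\right) - 21376 = \left(2 \left(-5\right) \left(-24 - 5\right) - -95\right) - 21376 = \left(2 \left(-5\right) \left(-29\right) + \left(-13354 + 13449\right)\right) - 21376 = \left(290 + 95\right) - 21376 = 385 - 21376 = -20991$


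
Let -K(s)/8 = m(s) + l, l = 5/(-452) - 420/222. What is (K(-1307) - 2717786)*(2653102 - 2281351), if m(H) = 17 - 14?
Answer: -4224243773229960/4181 ≈ -1.0103e+12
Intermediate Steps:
m(H) = 3
l = -31825/16724 (l = 5*(-1/452) - 420*1/222 = -5/452 - 70/37 = -31825/16724 ≈ -1.9030)
K(s) = -36694/4181 (K(s) = -8*(3 - 31825/16724) = -8*18347/16724 = -36694/4181)
(K(-1307) - 2717786)*(2653102 - 2281351) = (-36694/4181 - 2717786)*(2653102 - 2281351) = -11363099960/4181*371751 = -4224243773229960/4181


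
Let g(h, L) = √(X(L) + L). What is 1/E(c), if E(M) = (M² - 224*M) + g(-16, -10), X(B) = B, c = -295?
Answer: 30621/4688228209 - 2*I*√5/23441141045 ≈ 6.5315e-6 - 1.9078e-10*I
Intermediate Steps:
g(h, L) = √2*√L (g(h, L) = √(L + L) = √(2*L) = √2*√L)
E(M) = M² - 224*M + 2*I*√5 (E(M) = (M² - 224*M) + √2*√(-10) = (M² - 224*M) + √2*(I*√10) = (M² - 224*M) + 2*I*√5 = M² - 224*M + 2*I*√5)
1/E(c) = 1/((-295)² - 224*(-295) + 2*I*√5) = 1/(87025 + 66080 + 2*I*√5) = 1/(153105 + 2*I*√5)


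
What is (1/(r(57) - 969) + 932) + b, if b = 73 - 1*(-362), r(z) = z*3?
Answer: 1090865/798 ≈ 1367.0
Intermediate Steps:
r(z) = 3*z
b = 435 (b = 73 + 362 = 435)
(1/(r(57) - 969) + 932) + b = (1/(3*57 - 969) + 932) + 435 = (1/(171 - 969) + 932) + 435 = (1/(-798) + 932) + 435 = (-1/798 + 932) + 435 = 743735/798 + 435 = 1090865/798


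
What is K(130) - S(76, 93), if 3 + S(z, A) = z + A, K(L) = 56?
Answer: -110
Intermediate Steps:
S(z, A) = -3 + A + z (S(z, A) = -3 + (z + A) = -3 + (A + z) = -3 + A + z)
K(130) - S(76, 93) = 56 - (-3 + 93 + 76) = 56 - 1*166 = 56 - 166 = -110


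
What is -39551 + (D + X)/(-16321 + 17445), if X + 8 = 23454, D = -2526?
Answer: -11108601/281 ≈ -39532.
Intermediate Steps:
X = 23446 (X = -8 + 23454 = 23446)
-39551 + (D + X)/(-16321 + 17445) = -39551 + (-2526 + 23446)/(-16321 + 17445) = -39551 + 20920/1124 = -39551 + 20920*(1/1124) = -39551 + 5230/281 = -11108601/281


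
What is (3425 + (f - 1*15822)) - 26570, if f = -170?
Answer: -39137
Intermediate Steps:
(3425 + (f - 1*15822)) - 26570 = (3425 + (-170 - 1*15822)) - 26570 = (3425 + (-170 - 15822)) - 26570 = (3425 - 15992) - 26570 = -12567 - 26570 = -39137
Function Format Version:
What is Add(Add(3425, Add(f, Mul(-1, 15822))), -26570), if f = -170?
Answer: -39137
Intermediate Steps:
Add(Add(3425, Add(f, Mul(-1, 15822))), -26570) = Add(Add(3425, Add(-170, Mul(-1, 15822))), -26570) = Add(Add(3425, Add(-170, -15822)), -26570) = Add(Add(3425, -15992), -26570) = Add(-12567, -26570) = -39137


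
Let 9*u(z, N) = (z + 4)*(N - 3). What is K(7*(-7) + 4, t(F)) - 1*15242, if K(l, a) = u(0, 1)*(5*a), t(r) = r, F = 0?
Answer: -15242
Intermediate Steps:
u(z, N) = (-3 + N)*(4 + z)/9 (u(z, N) = ((z + 4)*(N - 3))/9 = ((4 + z)*(-3 + N))/9 = ((-3 + N)*(4 + z))/9 = (-3 + N)*(4 + z)/9)
K(l, a) = -40*a/9 (K(l, a) = (-4/3 - ⅓*0 + (4/9)*1 + (⅑)*1*0)*(5*a) = (-4/3 + 0 + 4/9 + 0)*(5*a) = -40*a/9)
K(7*(-7) + 4, t(F)) - 1*15242 = -40/9*0 - 1*15242 = 0 - 15242 = -15242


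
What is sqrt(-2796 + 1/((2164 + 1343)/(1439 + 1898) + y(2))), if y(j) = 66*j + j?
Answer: 29*I*sqrt(675223708195)/450665 ≈ 52.877*I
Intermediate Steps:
y(j) = 67*j
sqrt(-2796 + 1/((2164 + 1343)/(1439 + 1898) + y(2))) = sqrt(-2796 + 1/((2164 + 1343)/(1439 + 1898) + 67*2)) = sqrt(-2796 + 1/(3507/3337 + 134)) = sqrt(-2796 + 1/(450665/3337)) = sqrt(-2796 + 3337/450665) = sqrt(-1260056003/450665) = 29*I*sqrt(675223708195)/450665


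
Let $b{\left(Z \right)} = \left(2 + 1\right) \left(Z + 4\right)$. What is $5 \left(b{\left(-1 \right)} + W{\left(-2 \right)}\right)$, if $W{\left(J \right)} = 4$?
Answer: $65$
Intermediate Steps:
$b{\left(Z \right)} = 12 + 3 Z$ ($b{\left(Z \right)} = 3 \left(4 + Z\right) = 12 + 3 Z$)
$5 \left(b{\left(-1 \right)} + W{\left(-2 \right)}\right) = 5 \left(\left(12 + 3 \left(-1\right)\right) + 4\right) = 5 \left(\left(12 - 3\right) + 4\right) = 5 \left(9 + 4\right) = 5 \cdot 13 = 65$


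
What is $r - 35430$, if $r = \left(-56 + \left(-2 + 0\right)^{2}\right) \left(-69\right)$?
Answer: $-31842$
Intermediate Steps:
$r = 3588$ ($r = \left(-56 + \left(-2\right)^{2}\right) \left(-69\right) = \left(-56 + 4\right) \left(-69\right) = \left(-52\right) \left(-69\right) = 3588$)
$r - 35430 = 3588 - 35430 = -31842$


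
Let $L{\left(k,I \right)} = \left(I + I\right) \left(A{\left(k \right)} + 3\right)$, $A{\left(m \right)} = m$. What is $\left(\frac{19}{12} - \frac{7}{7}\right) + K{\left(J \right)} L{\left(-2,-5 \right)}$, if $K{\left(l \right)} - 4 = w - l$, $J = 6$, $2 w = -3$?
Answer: $\frac{427}{12} \approx 35.583$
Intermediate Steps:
$w = - \frac{3}{2}$ ($w = \frac{1}{2} \left(-3\right) = - \frac{3}{2} \approx -1.5$)
$K{\left(l \right)} = \frac{5}{2} - l$ ($K{\left(l \right)} = 4 - \left(\frac{3}{2} + l\right) = \frac{5}{2} - l$)
$L{\left(k,I \right)} = 2 I \left(3 + k\right)$ ($L{\left(k,I \right)} = \left(I + I\right) \left(k + 3\right) = 2 I \left(3 + k\right)$)
$\left(\frac{19}{12} - \frac{7}{7}\right) + K{\left(J \right)} L{\left(-2,-5 \right)} = \left(\frac{19}{12} - \frac{7}{7}\right) + \left(\frac{5}{2} - 6\right) 2 \left(-5\right) \left(3 - 2\right) = \left(19 \cdot \frac{1}{12} - 1\right) + \left(\frac{5}{2} - 6\right) 2 \left(-5\right) 1 = \left(\frac{19}{12} - 1\right) - -35 = \frac{7}{12} + 35 = \frac{427}{12}$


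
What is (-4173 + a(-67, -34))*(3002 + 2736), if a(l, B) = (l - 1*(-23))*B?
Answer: -15360626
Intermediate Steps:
a(l, B) = B*(23 + l) (a(l, B) = (l + 23)*B = (23 + l)*B = B*(23 + l))
(-4173 + a(-67, -34))*(3002 + 2736) = (-4173 - 34*(23 - 67))*(3002 + 2736) = (-4173 - 34*(-44))*5738 = (-4173 + 1496)*5738 = -2677*5738 = -15360626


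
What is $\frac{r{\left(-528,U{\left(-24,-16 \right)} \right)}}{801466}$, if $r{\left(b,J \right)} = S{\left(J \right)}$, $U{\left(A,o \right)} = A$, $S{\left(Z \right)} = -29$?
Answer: $- \frac{29}{801466} \approx -3.6184 \cdot 10^{-5}$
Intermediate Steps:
$r{\left(b,J \right)} = -29$
$\frac{r{\left(-528,U{\left(-24,-16 \right)} \right)}}{801466} = - \frac{29}{801466}$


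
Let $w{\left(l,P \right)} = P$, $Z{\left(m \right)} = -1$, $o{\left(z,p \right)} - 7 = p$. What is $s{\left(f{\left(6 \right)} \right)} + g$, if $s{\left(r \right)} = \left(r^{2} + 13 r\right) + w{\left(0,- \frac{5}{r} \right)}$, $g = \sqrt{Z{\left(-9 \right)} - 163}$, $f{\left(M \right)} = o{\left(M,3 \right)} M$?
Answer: $\frac{52559}{12} + 2 i \sqrt{41} \approx 4379.9 + 12.806 i$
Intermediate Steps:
$o{\left(z,p \right)} = 7 + p$
$f{\left(M \right)} = 10 M$ ($f{\left(M \right)} = \left(7 + 3\right) M = 10 M$)
$g = 2 i \sqrt{41}$ ($g = \sqrt{-1 - 163} = \sqrt{-164} = 2 i \sqrt{41} \approx 12.806 i$)
$s{\left(r \right)} = r^{2} - \frac{5}{r} + 13 r$ ($s{\left(r \right)} = \left(r^{2} + 13 r\right) - \frac{5}{r} = r^{2} - \frac{5}{r} + 13 r$)
$s{\left(f{\left(6 \right)} \right)} + g = \frac{-5 + \left(10 \cdot 6\right)^{2} \left(13 + 10 \cdot 6\right)}{10 \cdot 6} + 2 i \sqrt{41} = \frac{-5 + 60^{2} \left(13 + 60\right)}{60} + 2 i \sqrt{41} = \frac{-5 + 3600 \cdot 73}{60} + 2 i \sqrt{41} = \frac{-5 + 262800}{60} + 2 i \sqrt{41} = \frac{1}{60} \cdot 262795 + 2 i \sqrt{41} = \frac{52559}{12} + 2 i \sqrt{41}$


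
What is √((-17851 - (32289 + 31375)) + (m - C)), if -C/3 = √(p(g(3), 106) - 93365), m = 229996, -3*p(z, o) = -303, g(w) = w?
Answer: √(148481 + 12*I*√5829) ≈ 385.33 + 1.189*I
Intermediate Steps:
p(z, o) = 101 (p(z, o) = -⅓*(-303) = 101)
C = -12*I*√5829 (C = -3*√(101 - 93365) = -12*I*√5829 ≈ -916.17*I)
√((-17851 - (32289 + 31375)) + (m - C)) = √((-17851 - (32289 + 31375)) + (229996 - (-12)*I*√5829)) = √((-17851 - 1*63664) + (229996 + 12*I*√5829)) = √((-17851 - 63664) + (229996 + 12*I*√5829)) = √(-81515 + (229996 + 12*I*√5829)) = √(148481 + 12*I*√5829)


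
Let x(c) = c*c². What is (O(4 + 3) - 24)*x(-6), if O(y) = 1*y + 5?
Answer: 2592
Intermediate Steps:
O(y) = 5 + y (O(y) = y + 5 = 5 + y)
x(c) = c³
(O(4 + 3) - 24)*x(-6) = ((5 + (4 + 3)) - 24)*(-6)³ = ((5 + 7) - 24)*(-216) = (12 - 24)*(-216) = -12*(-216) = 2592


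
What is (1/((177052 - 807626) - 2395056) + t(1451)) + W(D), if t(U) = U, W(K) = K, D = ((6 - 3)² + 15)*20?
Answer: 5842491529/3025630 ≈ 1931.0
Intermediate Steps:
D = 480 (D = (3² + 15)*20 = (9 + 15)*20 = 24*20 = 480)
(1/((177052 - 807626) - 2395056) + t(1451)) + W(D) = (1/((177052 - 807626) - 2395056) + 1451) + 480 = (1/(-630574 - 2395056) + 1451) + 480 = (1/(-3025630) + 1451) + 480 = (-1/3025630 + 1451) + 480 = 4390189129/3025630 + 480 = 5842491529/3025630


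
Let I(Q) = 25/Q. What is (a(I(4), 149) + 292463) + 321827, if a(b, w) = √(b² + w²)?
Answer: 614290 + √355841/4 ≈ 6.1444e+5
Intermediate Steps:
(a(I(4), 149) + 292463) + 321827 = (√((25/4)² + 149²) + 292463) + 321827 = (√((25*(¼))² + 22201) + 292463) + 321827 = (√((25/4)² + 22201) + 292463) + 321827 = (√(625/16 + 22201) + 292463) + 321827 = (√(355841/16) + 292463) + 321827 = (√355841/4 + 292463) + 321827 = (292463 + √355841/4) + 321827 = 614290 + √355841/4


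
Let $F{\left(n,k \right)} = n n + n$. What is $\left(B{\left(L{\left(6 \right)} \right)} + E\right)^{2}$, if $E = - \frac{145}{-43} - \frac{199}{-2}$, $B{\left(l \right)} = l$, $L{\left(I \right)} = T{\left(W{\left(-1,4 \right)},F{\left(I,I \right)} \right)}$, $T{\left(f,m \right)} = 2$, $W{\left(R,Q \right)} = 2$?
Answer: $\frac{81342361}{7396} \approx 10998.0$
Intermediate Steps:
$F{\left(n,k \right)} = n + n^{2}$ ($F{\left(n,k \right)} = n^{2} + n = n + n^{2}$)
$L{\left(I \right)} = 2$
$E = \frac{8847}{86}$ ($E = \left(-145\right) \left(- \frac{1}{43}\right) - - \frac{199}{2} = \frac{145}{43} + \frac{199}{2} = \frac{8847}{86} \approx 102.87$)
$\left(B{\left(L{\left(6 \right)} \right)} + E\right)^{2} = \left(2 + \frac{8847}{86}\right)^{2} = \left(\frac{9019}{86}\right)^{2} = \frac{81342361}{7396}$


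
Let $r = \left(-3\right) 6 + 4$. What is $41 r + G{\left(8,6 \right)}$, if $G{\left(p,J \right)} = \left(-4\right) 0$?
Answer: $-574$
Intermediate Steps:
$G{\left(p,J \right)} = 0$
$r = -14$ ($r = -18 + 4 = -14$)
$41 r + G{\left(8,6 \right)} = 41 \left(-14\right) + 0 = -574 + 0 = -574$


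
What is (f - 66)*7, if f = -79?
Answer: -1015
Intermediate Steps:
(f - 66)*7 = (-79 - 66)*7 = -145*7 = -1015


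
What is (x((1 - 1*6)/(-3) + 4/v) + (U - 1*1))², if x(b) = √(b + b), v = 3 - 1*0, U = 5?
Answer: (4 + √6)² ≈ 41.596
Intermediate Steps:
v = 3 (v = 3 + 0 = 3)
x(b) = √2*√b (x(b) = √(2*b) = √2*√b)
(x((1 - 1*6)/(-3) + 4/v) + (U - 1*1))² = (√2*√((1 - 1*6)/(-3) + 4/3) + (5 - 1*1))² = (√2*√((1 - 6)*(-⅓) + 4*(⅓)) + (5 - 1))² = (√2*√(-5*(-⅓) + 4/3) + 4)² = (√2*√(5/3 + 4/3) + 4)² = (√2*√3 + 4)² = (√6 + 4)² = (4 + √6)²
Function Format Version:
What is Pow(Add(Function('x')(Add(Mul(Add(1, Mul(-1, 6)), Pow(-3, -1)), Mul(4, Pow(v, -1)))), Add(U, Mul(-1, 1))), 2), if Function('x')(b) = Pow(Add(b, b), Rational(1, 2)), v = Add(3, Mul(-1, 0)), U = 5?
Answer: Pow(Add(4, Pow(6, Rational(1, 2))), 2) ≈ 41.596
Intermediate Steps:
v = 3 (v = Add(3, 0) = 3)
Function('x')(b) = Mul(Pow(2, Rational(1, 2)), Pow(b, Rational(1, 2))) (Function('x')(b) = Pow(Mul(2, b), Rational(1, 2)) = Mul(Pow(2, Rational(1, 2)), Pow(b, Rational(1, 2))))
Pow(Add(Function('x')(Add(Mul(Add(1, Mul(-1, 6)), Pow(-3, -1)), Mul(4, Pow(v, -1)))), Add(U, Mul(-1, 1))), 2) = Pow(Add(Mul(Pow(2, Rational(1, 2)), Pow(Add(Mul(Add(1, Mul(-1, 6)), Pow(-3, -1)), Mul(4, Pow(3, -1))), Rational(1, 2))), Add(5, Mul(-1, 1))), 2) = Pow(Add(Mul(Pow(2, Rational(1, 2)), Pow(Add(Mul(Add(1, -6), Rational(-1, 3)), Mul(4, Rational(1, 3))), Rational(1, 2))), Add(5, -1)), 2) = Pow(Add(Mul(Pow(2, Rational(1, 2)), Pow(Add(Mul(-5, Rational(-1, 3)), Rational(4, 3)), Rational(1, 2))), 4), 2) = Pow(Add(Mul(Pow(2, Rational(1, 2)), Pow(Add(Rational(5, 3), Rational(4, 3)), Rational(1, 2))), 4), 2) = Pow(Add(Mul(Pow(2, Rational(1, 2)), Pow(3, Rational(1, 2))), 4), 2) = Pow(Add(Pow(6, Rational(1, 2)), 4), 2) = Pow(Add(4, Pow(6, Rational(1, 2))), 2)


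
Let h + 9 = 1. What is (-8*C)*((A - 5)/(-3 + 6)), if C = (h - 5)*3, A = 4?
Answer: -104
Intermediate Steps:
h = -8 (h = -9 + 1 = -8)
C = -39 (C = (-8 - 5)*3 = -13*3 = -39)
(-8*C)*((A - 5)/(-3 + 6)) = (-8*(-39))*((4 - 5)/(-3 + 6)) = 312*(-1/3) = -104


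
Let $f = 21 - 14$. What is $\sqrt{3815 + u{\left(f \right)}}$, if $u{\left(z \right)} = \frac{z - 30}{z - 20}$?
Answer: $\frac{\sqrt{645034}}{13} \approx 61.78$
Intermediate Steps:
$f = 7$ ($f = 21 - 14 = 7$)
$u{\left(z \right)} = \frac{-30 + z}{-20 + z}$
$\sqrt{3815 + u{\left(f \right)}} = \sqrt{3815 + \frac{-30 + 7}{-20 + 7}} = \sqrt{3815 + \frac{1}{-13} \left(-23\right)} = \sqrt{3815 - - \frac{23}{13}} = \sqrt{3815 + \frac{23}{13}} = \sqrt{\frac{49618}{13}} = \frac{\sqrt{645034}}{13}$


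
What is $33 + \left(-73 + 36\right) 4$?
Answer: $-115$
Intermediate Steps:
$33 + \left(-73 + 36\right) 4 = 33 - 148 = -115$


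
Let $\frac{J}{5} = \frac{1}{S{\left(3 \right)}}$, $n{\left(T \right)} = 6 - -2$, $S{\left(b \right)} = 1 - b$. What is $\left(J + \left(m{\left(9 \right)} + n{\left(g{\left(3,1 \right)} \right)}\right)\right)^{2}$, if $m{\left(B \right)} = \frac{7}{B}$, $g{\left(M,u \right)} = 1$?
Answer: $\frac{12769}{324} \approx 39.411$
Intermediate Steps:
$n{\left(T \right)} = 8$ ($n{\left(T \right)} = 6 + 2 = 8$)
$J = - \frac{5}{2}$ ($J = \frac{5}{1 - 3} = \frac{5}{-2} = 5 \left(- \frac{1}{2}\right) = - \frac{5}{2} \approx -2.5$)
$\left(J + \left(m{\left(9 \right)} + n{\left(g{\left(3,1 \right)} \right)}\right)\right)^{2} = \left(- \frac{5}{2} + \left(\frac{7}{9} + 8\right)\right)^{2} = \left(- \frac{5}{2} + \frac{79}{9}\right)^{2} = \left(\frac{113}{18}\right)^{2} = \frac{12769}{324}$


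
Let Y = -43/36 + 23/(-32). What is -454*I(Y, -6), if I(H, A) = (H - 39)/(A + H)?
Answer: -5349482/2279 ≈ -2347.3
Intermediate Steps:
Y = -551/288 (Y = -43*1/36 + 23*(-1/32) = -43/36 - 23/32 = -551/288 ≈ -1.9132)
I(H, A) = (-39 + H)/(A + H)
-454*I(Y, -6) = -454*(-39 - 551/288)/(-6 - 551/288) = -454*(-11783)/((-2279/288)*288) = -(-130752)*(-11783)/(2279*288) = -454*11783/2279 = -5349482/2279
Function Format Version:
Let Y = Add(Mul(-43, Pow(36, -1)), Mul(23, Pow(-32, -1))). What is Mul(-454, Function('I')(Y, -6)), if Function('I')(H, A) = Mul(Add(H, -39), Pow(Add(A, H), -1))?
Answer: Rational(-5349482, 2279) ≈ -2347.3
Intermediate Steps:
Y = Rational(-551, 288) (Y = Add(Mul(-43, Rational(1, 36)), Mul(23, Rational(-1, 32))) = Add(Rational(-43, 36), Rational(-23, 32)) = Rational(-551, 288) ≈ -1.9132)
Function('I')(H, A) = Mul(Pow(Add(A, H), -1), Add(-39, H)) (Function('I')(H, A) = Mul(Add(-39, H), Pow(Add(A, H), -1)) = Mul(Pow(Add(A, H), -1), Add(-39, H)))
Mul(-454, Function('I')(Y, -6)) = Mul(-454, Mul(Pow(Add(-6, Rational(-551, 288)), -1), Add(-39, Rational(-551, 288)))) = Mul(-454, Mul(Pow(Rational(-2279, 288), -1), Rational(-11783, 288))) = Mul(-454, Mul(Rational(-288, 2279), Rational(-11783, 288))) = Mul(-454, Rational(11783, 2279)) = Rational(-5349482, 2279)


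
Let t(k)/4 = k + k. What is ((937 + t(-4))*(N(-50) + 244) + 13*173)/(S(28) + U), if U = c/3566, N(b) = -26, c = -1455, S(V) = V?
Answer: 711556074/98393 ≈ 7231.8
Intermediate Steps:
t(k) = 8*k (t(k) = 4*(k + k) = 4*(2*k) = 8*k)
U = -1455/3566 ≈ -0.40802
((937 + t(-4))*(N(-50) + 244) + 13*173)/(S(28) + U) = ((937 + 8*(-4))*(-26 + 244) + 13*173)/(28 - 1455/3566) = ((937 - 32)*218 + 2249)/(98393/3566) = (905*218 + 2249)*(3566/98393) = (197290 + 2249)*(3566/98393) = 199539*(3566/98393) = 711556074/98393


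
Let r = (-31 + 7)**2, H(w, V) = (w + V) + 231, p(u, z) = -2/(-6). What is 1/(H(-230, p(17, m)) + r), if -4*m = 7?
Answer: 3/1732 ≈ 0.0017321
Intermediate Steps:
m = -7/4 (m = -1/4*7 = -7/4 ≈ -1.7500)
p(u, z) = 1/3 (p(u, z) = -2*(-1/6) = 1/3)
H(w, V) = 231 + V + w (H(w, V) = (V + w) + 231 = 231 + V + w)
r = 576 (r = (-24)**2 = 576)
1/(H(-230, p(17, m)) + r) = 1/((231 + 1/3 - 230) + 576) = 1/(4/3 + 576) = 1/(1732/3) = 3/1732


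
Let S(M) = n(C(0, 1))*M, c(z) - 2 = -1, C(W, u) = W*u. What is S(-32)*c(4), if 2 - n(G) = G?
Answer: -64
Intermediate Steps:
c(z) = 1 (c(z) = 2 - 1 = 1)
n(G) = 2 - G
S(M) = 2*M (S(M) = (2 - 0)*M = (2 - 1*0)*M = (2 + 0)*M = 2*M)
S(-32)*c(4) = (2*(-32))*1 = -64*1 = -64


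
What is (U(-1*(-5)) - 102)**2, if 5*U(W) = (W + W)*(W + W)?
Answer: 6724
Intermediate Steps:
U(W) = 4*W**2/5 (U(W) = ((W + W)*(W + W))/5 = ((2*W)*(2*W))/5 = (4*W**2)/5 = 4*W**2/5)
(U(-1*(-5)) - 102)**2 = (4*(-1*(-5))**2/5 - 102)**2 = ((4/5)*5**2 - 102)**2 = ((4/5)*25 - 102)**2 = (20 - 102)**2 = (-82)**2 = 6724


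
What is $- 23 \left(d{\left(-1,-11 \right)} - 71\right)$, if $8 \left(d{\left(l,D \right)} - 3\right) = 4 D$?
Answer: $\frac{3381}{2} \approx 1690.5$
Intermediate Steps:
$d{\left(l,D \right)} = 3 + \frac{D}{2}$ ($d{\left(l,D \right)} = 3 + \frac{4 D}{8} = 3 + \frac{D}{2}$)
$- 23 \left(d{\left(-1,-11 \right)} - 71\right) = - 23 \left(\left(3 + \frac{1}{2} \left(-11\right)\right) - 71\right) = - 23 \left(\left(3 - \frac{11}{2}\right) - 71\right) = - 23 \left(- \frac{5}{2} - 71\right) = \left(-23\right) \left(- \frac{147}{2}\right) = \frac{3381}{2}$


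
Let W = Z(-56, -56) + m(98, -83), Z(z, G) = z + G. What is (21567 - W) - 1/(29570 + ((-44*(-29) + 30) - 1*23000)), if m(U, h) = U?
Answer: 169971955/7876 ≈ 21581.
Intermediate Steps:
Z(z, G) = G + z
W = -14 (W = (-56 - 56) + 98 = -112 + 98 = -14)
(21567 - W) - 1/(29570 + ((-44*(-29) + 30) - 1*23000)) = (21567 - 1*(-14)) - 1/(29570 + ((-44*(-29) + 30) - 1*23000)) = (21567 + 14) - 1/(29570 + ((1276 + 30) - 23000)) = 21581 - 1/(29570 + (1306 - 23000)) = 21581 - 1/(29570 - 21694) = 21581 - 1/7876 = 169971955/7876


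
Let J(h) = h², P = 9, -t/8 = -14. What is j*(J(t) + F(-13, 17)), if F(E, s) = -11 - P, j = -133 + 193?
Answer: 751440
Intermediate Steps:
t = 112 (t = -8*(-14) = 112)
j = 60
F(E, s) = -20 (F(E, s) = -11 - 1*9 = -11 - 9 = -20)
j*(J(t) + F(-13, 17)) = 60*(112² - 20) = 60*(12544 - 20) = 60*12524 = 751440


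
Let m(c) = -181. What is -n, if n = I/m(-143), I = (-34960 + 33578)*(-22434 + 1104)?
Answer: 29478060/181 ≈ 1.6286e+5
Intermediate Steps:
I = 29478060 (I = -1382*(-21330) = 29478060)
n = -29478060/181 (n = 29478060/(-181) = 29478060*(-1/181) = -29478060/181 ≈ -1.6286e+5)
-n = -1*(-29478060/181) = 29478060/181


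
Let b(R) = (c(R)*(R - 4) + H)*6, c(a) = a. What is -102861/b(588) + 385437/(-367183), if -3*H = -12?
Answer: -277304651625/252178346936 ≈ -1.0996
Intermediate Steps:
H = 4 (H = -⅓*(-12) = 4)
b(R) = 24 + 6*R*(-4 + R) (b(R) = (R*(R - 4) + 4)*6 = (R*(-4 + R) + 4)*6 = (4 + R*(-4 + R))*6 = 24 + 6*R*(-4 + R))
-102861/b(588) + 385437/(-367183) = -102861/(24 - 24*588 + 6*588²) + 385437/(-367183) = -102861/(24 - 14112 + 6*345744) + 385437*(-1/367183) = -102861/(24 - 14112 + 2074464) - 385437/367183 = -102861/2060376 - 385437/367183 = -102861*1/2060376 - 385437/367183 = -34287/686792 - 385437/367183 = -277304651625/252178346936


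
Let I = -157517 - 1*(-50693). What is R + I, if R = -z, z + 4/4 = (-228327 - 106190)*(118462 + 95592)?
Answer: 71604595095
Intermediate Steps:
I = -106824 (I = -157517 + 50693 = -106824)
z = -71604701919 (z = -1 + (-228327 - 106190)*(118462 + 95592) = -1 - 334517*214054 = -1 - 71604701918 = -71604701919)
R = 71604701919 (R = -1*(-71604701919) = 71604701919)
R + I = 71604701919 - 106824 = 71604595095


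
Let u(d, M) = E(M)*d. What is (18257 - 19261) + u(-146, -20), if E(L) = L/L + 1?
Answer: -1296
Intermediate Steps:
E(L) = 2 (E(L) = 1 + 1 = 2)
u(d, M) = 2*d
(18257 - 19261) + u(-146, -20) = (18257 - 19261) + 2*(-146) = -1004 - 292 = -1296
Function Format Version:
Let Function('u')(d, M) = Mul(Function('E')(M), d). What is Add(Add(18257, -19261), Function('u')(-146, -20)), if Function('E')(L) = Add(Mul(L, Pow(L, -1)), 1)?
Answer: -1296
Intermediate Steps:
Function('E')(L) = 2 (Function('E')(L) = Add(1, 1) = 2)
Function('u')(d, M) = Mul(2, d)
Add(Add(18257, -19261), Function('u')(-146, -20)) = Add(Add(18257, -19261), Mul(2, -146)) = Add(-1004, -292) = -1296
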